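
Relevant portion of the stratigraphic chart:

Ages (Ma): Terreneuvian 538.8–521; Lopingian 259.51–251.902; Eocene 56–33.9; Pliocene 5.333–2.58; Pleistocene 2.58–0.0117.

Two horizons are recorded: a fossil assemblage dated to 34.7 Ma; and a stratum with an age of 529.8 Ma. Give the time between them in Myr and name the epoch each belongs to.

Elapsed time: 529.8 − 34.7 = 495.1 Myr.
34.7 Ma lies within 56–33.9 Ma: Eocene.
529.8 Ma lies within 538.8–521 Ma: Terreneuvian.

495.1 million years apart; the first in the Eocene, the second in the Terreneuvian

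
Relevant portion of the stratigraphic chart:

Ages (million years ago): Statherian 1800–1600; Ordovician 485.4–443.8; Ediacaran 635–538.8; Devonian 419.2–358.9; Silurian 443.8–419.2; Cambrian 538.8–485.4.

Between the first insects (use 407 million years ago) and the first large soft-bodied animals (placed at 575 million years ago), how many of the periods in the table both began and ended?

3

575 Ma sits inside the Ediacaran (635–538.8) and 407 Ma inside the Devonian (419.2–358.9); neither of those is wholly between the two dates.
The listed periods lying completely between them are Cambrian, Ordovician, Silurian — 3 in all.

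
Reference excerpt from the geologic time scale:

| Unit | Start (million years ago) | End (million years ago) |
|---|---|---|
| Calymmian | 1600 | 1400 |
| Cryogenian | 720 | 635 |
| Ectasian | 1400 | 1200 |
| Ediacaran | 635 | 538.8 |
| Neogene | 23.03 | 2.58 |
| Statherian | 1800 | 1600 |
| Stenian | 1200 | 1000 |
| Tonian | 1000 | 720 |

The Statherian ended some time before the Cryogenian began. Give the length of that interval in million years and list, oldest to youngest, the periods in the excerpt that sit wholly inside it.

880 million years; Calymmian, Ectasian, Stenian, Tonian

The Statherian closes at 1600 Ma and the Cryogenian opens at 720 Ma, so the interval is 1600 − 720 = 880 Myr.
A period fits inside if it starts at or after 1600 Ma and ends at or before 720 Ma; oldest first that gives Calymmian, Ectasian, Stenian, Tonian.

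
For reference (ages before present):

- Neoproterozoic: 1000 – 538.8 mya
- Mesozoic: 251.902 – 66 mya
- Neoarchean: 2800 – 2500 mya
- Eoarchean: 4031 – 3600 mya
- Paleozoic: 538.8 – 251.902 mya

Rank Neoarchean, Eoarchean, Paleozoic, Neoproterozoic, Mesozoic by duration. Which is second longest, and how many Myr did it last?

Start − end for each: Neoarchean 2800 − 2500 = 300; Eoarchean 4031 − 3600 = 431; Paleozoic 538.8 − 251.902 = 286.898; Neoproterozoic 1000 − 538.8 = 461.2; Mesozoic 251.902 − 66 = 185.902.
Ranking these from longest: Neoproterozoic > Eoarchean > Neoarchean > Paleozoic > Mesozoic.
Position 2 in that ranking is Eoarchean, which lasted 431 Myr.

Eoarchean, 431 million years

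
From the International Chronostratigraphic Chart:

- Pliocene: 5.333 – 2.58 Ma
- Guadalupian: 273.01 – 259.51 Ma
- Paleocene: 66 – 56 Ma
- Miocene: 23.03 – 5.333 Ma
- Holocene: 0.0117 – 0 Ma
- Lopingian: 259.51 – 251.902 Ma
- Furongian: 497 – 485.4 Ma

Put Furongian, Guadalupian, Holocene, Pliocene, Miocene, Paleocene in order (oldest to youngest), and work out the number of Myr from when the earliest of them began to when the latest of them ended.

Start ages (Ma): Furongian 497, Guadalupian 273.01, Paleocene 66, Miocene 23.03, Pliocene 5.333, Holocene 0.0117.
Ordered oldest to youngest: Furongian, Guadalupian, Paleocene, Miocene, Pliocene, Holocene.
Span = 497 − 0 = 497 Myr.

Furongian, Guadalupian, Paleocene, Miocene, Pliocene, Holocene; total span 497 Myr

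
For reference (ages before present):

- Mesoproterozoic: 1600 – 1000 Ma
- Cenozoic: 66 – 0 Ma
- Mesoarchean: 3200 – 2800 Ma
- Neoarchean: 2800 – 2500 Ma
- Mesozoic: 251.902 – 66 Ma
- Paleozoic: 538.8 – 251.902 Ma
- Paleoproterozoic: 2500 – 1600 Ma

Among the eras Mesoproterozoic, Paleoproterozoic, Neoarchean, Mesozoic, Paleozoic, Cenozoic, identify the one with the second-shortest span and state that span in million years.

Durations: Mesoproterozoic 600; Paleoproterozoic 900; Neoarchean 300; Mesozoic 185.902; Paleozoic 286.898; Cenozoic 66 Myr.
Sorted shortest-first: Cenozoic (66), Mesozoic (185.902), Paleozoic (286.898), Neoarchean (300), Mesoproterozoic (600), Paleoproterozoic (900).
The second shortest is Mesozoic at 185.902 Myr.

Mesozoic, 185.902 million years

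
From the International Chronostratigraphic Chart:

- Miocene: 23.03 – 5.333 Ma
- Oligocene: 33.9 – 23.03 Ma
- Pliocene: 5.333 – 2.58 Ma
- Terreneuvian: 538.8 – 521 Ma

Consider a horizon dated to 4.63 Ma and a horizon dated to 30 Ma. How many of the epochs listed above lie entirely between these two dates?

30 Ma sits inside the Oligocene (33.9–23.03) and 4.63 Ma inside the Pliocene (5.333–2.58); neither of those is wholly between the two dates.
The listed epochs lying completely between them are Miocene — 1 in all.

1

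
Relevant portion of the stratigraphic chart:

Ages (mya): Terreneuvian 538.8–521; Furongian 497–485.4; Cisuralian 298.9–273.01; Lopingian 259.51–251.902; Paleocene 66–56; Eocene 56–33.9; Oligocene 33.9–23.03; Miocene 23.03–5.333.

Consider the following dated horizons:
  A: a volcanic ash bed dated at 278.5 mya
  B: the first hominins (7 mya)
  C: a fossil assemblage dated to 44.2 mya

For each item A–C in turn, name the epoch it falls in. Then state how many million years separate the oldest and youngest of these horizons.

A — Cisuralian; B — Miocene; C — Eocene; span 271.5 million years

Match each age against the start–end ranges in the excerpt: A = 278.5 Ma → Cisuralian (298.9–273.01); B = 7 Ma → Miocene (23.03–5.333); C = 44.2 Ma → Eocene (56–33.9).
The largest age is 278.5 Ma and the smallest is 7 Ma; their difference is 271.5 Myr.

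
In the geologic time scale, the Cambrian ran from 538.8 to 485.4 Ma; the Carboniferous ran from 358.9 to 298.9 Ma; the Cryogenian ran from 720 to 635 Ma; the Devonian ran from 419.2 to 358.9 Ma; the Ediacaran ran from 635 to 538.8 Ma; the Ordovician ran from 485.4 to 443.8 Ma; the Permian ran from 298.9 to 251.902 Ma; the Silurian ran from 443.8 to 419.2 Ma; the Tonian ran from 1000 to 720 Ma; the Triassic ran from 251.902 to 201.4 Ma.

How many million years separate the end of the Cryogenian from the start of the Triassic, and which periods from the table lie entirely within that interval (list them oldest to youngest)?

383.098 million years; Ediacaran, Cambrian, Ordovician, Silurian, Devonian, Carboniferous, Permian

The Cryogenian closes at 635 Ma and the Triassic opens at 251.902 Ma, so the interval is 635 − 251.902 = 383.098 Myr.
A period fits inside if it starts at or after 635 Ma and ends at or before 251.902 Ma; oldest first that gives Ediacaran, Cambrian, Ordovician, Silurian, Devonian, Carboniferous, Permian.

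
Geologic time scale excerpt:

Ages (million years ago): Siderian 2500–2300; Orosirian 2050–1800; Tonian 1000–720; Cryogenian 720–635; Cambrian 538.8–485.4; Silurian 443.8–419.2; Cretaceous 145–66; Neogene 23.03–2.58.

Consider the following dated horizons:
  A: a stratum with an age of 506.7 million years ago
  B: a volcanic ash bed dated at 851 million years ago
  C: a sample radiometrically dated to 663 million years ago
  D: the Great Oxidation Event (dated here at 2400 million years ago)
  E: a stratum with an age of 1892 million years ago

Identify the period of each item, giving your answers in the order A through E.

A — Cambrian; B — Tonian; C — Cryogenian; D — Siderian; E — Orosirian

A: 506.7 Ma lies in 538.8–485.4 Ma, so Cambrian.
B: 851 Ma lies in 1000–720 Ma, so Tonian.
C: 663 Ma lies in 720–635 Ma, so Cryogenian.
D: 2400 Ma lies in 2500–2300 Ma, so Siderian.
E: 1892 Ma lies in 2050–1800 Ma, so Orosirian.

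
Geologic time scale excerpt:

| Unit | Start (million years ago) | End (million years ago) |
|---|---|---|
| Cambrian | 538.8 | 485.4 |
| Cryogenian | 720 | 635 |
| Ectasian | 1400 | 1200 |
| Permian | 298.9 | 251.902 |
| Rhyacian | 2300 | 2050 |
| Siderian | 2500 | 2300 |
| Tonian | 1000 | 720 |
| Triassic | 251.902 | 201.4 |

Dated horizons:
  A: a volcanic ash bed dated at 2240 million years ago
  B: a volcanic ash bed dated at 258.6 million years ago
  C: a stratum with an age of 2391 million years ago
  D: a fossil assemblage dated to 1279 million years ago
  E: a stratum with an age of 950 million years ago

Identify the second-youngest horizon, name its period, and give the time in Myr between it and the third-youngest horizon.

E, in the Tonian; 329 million years to D

Sorted youngest-first by Ma: B (258.6), E (950), D (1279), A (2240), C (2391).
The second youngest is E at 950 Ma, which lies in 1000–720 Ma: the Tonian.
The third youngest is D at 1279 Ma; separation = |950 − 1279| = 329 Myr.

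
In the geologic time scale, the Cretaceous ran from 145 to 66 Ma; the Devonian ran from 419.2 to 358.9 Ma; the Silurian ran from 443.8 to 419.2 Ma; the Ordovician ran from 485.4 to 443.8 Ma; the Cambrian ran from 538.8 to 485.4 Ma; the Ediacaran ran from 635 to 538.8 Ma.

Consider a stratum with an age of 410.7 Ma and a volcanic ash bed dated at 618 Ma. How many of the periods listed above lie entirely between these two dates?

The older date is 618 Ma and the younger is 410.7 Ma.
Periods with start < 618 and end > 410.7 Ma: Cambrian (538.8–485.4), Ordovician (485.4–443.8), Silurian (443.8–419.2).
That is 3 complete periods.

3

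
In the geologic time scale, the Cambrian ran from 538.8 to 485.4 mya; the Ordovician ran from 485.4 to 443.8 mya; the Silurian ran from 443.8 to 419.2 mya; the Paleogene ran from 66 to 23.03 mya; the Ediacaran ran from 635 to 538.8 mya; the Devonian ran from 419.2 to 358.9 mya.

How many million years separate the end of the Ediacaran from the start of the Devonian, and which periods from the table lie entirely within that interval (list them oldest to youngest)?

End of Ediacaran = 538.8 Ma; start of Devonian = 419.2 Ma.
Gap = 538.8 − 419.2 = 119.6 Myr.
Periods wholly inside 538.8–419.2 Ma: Cambrian (538.8–485.4), Ordovician (485.4–443.8), Silurian (443.8–419.2).

119.6 million years; Cambrian, Ordovician, Silurian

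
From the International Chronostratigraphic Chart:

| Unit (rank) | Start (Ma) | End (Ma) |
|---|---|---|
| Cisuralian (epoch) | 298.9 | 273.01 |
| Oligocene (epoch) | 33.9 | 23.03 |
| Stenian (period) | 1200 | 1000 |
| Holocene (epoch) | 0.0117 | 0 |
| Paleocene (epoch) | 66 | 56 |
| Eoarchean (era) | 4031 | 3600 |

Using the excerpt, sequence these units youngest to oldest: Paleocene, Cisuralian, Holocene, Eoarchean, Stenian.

Holocene → Paleocene → Cisuralian → Stenian → Eoarchean

The oldest of these is Eoarchean (starts 4031 Ma) and the youngest is Holocene (ends 0 Ma).
In between, by decreasing start age: Stenian (1200), Cisuralian (298.9), Paleocene (66).
Listing youngest first means reversing that sequence.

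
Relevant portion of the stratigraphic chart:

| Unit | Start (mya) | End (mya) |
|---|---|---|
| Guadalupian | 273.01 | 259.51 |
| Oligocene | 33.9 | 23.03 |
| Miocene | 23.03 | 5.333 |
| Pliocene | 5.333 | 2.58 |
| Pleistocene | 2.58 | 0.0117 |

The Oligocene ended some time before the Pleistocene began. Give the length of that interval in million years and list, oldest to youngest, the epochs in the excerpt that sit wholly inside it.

The Oligocene closes at 23.03 Ma and the Pleistocene opens at 2.58 Ma, so the interval is 23.03 − 2.58 = 20.45 Myr.
An epoch fits inside if it starts at or after 23.03 Ma and ends at or before 2.58 Ma; oldest first that gives Miocene, Pliocene.

20.45 million years; Miocene, Pliocene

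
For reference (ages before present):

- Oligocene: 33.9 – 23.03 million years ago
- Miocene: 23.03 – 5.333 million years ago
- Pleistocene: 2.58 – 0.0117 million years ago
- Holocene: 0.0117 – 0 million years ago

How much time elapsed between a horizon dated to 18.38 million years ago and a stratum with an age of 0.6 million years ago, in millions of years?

17.78 million years

18.38 − 0.6 = 17.78 million years.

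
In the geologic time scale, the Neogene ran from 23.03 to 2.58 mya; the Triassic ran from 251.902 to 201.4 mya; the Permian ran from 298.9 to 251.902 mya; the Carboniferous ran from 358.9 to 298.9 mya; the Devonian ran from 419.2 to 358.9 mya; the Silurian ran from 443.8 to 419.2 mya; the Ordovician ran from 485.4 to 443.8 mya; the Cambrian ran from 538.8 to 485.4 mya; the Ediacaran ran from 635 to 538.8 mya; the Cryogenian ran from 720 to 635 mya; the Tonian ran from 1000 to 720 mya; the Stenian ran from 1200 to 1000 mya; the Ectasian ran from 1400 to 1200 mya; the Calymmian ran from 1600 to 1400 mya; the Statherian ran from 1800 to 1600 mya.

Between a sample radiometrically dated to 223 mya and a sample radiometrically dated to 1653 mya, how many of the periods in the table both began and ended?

1653 Ma sits inside the Statherian (1800–1600) and 223 Ma inside the Triassic (251.902–201.4); neither of those is wholly between the two dates.
The listed periods lying completely between them are Calymmian, Ectasian, Stenian, Tonian, Cryogenian, Ediacaran, Cambrian, Ordovician, Silurian, Devonian, Carboniferous, Permian — 12 in all.

12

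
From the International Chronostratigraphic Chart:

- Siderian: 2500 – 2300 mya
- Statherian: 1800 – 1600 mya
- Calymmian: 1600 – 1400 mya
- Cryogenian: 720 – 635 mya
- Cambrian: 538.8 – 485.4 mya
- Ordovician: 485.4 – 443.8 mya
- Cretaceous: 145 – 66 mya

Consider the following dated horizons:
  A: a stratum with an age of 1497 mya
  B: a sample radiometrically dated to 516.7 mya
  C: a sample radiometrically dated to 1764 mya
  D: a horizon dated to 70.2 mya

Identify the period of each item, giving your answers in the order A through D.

A — Calymmian; B — Cambrian; C — Statherian; D — Cretaceous

Match each age against the start–end ranges in the excerpt: A = 1497 Ma → Calymmian (1600–1400); B = 516.7 Ma → Cambrian (538.8–485.4); C = 1764 Ma → Statherian (1800–1600); D = 70.2 Ma → Cretaceous (145–66).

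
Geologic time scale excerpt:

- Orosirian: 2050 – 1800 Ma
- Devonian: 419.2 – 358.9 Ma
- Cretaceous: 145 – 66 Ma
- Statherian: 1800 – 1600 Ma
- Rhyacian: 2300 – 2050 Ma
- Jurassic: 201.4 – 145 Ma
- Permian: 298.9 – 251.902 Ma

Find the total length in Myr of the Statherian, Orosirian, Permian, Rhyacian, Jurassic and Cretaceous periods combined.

Duration is start − end for each: (1800 − 1600) + (2050 − 1800) + (298.9 − 251.902) + (2300 − 2050) + (201.4 − 145) + (145 − 66).
That is 200 + 250 + 46.998 + 250 + 56.4 + 79, which totals 882.398 million years.

882.398 million years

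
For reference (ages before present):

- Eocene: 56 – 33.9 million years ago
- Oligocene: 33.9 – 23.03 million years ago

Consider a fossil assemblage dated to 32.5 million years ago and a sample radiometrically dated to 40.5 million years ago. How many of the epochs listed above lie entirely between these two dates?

The older date is 40.5 Ma and the younger is 32.5 Ma.
No epoch both begins after 40.5 Ma and ends before 32.5 Ma, so the count is 0.

0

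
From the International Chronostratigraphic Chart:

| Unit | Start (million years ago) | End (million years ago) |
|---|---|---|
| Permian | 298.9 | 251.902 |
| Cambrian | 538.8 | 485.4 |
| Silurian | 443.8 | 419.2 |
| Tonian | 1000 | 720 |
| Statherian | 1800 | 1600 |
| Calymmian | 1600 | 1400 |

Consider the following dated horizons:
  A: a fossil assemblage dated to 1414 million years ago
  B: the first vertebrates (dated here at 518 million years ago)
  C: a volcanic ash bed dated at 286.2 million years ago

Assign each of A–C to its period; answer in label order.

A: 1414 Ma lies in 1600–1400 Ma, so Calymmian.
B: 518 Ma lies in 538.8–485.4 Ma, so Cambrian.
C: 286.2 Ma lies in 298.9–251.902 Ma, so Permian.

A — Calymmian; B — Cambrian; C — Permian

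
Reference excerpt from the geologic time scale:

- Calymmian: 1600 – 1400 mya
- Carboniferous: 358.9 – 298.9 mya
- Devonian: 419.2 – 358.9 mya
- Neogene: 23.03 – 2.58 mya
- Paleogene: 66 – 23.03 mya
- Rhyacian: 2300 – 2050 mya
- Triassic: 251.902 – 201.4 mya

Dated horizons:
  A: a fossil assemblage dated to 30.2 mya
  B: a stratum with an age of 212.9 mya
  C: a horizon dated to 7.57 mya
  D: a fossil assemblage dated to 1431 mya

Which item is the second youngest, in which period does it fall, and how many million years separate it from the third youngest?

Sorted youngest-first by Ma: C (7.57), A (30.2), B (212.9), D (1431).
The second youngest is A at 30.2 Ma, which lies in 66–23.03 Ma: the Paleogene.
The third youngest is B at 212.9 Ma; separation = |30.2 − 212.9| = 182.7 Myr.

A, in the Paleogene; 182.7 million years to B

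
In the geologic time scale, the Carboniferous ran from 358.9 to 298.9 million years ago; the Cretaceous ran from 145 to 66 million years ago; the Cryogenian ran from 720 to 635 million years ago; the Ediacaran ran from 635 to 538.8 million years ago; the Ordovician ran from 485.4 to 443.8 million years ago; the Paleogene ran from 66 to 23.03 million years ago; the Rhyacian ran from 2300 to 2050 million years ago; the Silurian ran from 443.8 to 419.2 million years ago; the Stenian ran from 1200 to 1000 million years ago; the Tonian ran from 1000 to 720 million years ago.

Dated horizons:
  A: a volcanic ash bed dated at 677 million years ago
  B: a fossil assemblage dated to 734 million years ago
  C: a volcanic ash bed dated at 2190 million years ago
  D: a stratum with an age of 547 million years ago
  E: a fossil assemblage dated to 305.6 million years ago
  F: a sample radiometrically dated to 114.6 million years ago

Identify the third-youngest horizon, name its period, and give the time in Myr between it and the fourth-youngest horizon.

Sorted youngest-first by Ma: F (114.6), E (305.6), D (547), A (677), B (734), C (2190).
The third youngest is D at 547 Ma, which lies in 635–538.8 Ma: the Ediacaran.
The fourth youngest is A at 677 Ma; separation = |547 − 677| = 130 Myr.

D, in the Ediacaran; 130 million years to A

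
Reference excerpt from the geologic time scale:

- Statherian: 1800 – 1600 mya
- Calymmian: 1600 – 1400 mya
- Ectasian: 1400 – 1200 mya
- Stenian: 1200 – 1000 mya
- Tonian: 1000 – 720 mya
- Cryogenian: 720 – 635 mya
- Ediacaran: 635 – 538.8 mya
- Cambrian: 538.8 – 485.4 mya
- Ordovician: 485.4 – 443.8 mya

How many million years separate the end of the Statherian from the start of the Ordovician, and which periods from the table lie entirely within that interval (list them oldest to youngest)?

End of Statherian = 1600 Ma; start of Ordovician = 485.4 Ma.
Gap = 1600 − 485.4 = 1114.6 Myr.
Periods wholly inside 1600–485.4 Ma: Calymmian (1600–1400), Ectasian (1400–1200), Stenian (1200–1000), Tonian (1000–720), Cryogenian (720–635), Ediacaran (635–538.8), Cambrian (538.8–485.4).

1114.6 million years; Calymmian, Ectasian, Stenian, Tonian, Cryogenian, Ediacaran, Cambrian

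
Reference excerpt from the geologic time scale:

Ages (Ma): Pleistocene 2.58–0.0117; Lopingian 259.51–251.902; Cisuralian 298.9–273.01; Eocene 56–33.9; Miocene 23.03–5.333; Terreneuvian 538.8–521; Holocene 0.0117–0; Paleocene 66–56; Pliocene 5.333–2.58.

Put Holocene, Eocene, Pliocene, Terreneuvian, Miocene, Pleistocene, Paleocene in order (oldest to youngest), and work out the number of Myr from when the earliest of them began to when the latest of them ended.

Terreneuvian, Paleocene, Eocene, Miocene, Pliocene, Pleistocene, Holocene; total span 538.8 Myr

From the excerpt: Holocene 0.0117–0; Eocene 56–33.9; Pliocene 5.333–2.58; Terreneuvian 538.8–521; Miocene 23.03–5.333; Pleistocene 2.58–0.0117; Paleocene 66–56 (Ma).
Larger Ma is earlier, so the oldest is Terreneuvian and the youngest is Holocene; oldest to youngest: Terreneuvian, Paleocene, Eocene, Miocene, Pliocene, Pleistocene, Holocene.
Oldest start 538.8 minus youngest end 0 gives 538.8 Myr overall.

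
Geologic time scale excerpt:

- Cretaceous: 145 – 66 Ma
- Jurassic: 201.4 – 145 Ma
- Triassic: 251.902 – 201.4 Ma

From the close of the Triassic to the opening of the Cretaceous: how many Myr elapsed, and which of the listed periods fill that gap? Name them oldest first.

The Triassic closes at 201.4 Ma and the Cretaceous opens at 145 Ma, so the interval is 201.4 − 145 = 56.4 Myr.
A period fits inside if it starts at or after 201.4 Ma and ends at or before 145 Ma; oldest first that gives Jurassic.

56.4 million years; Jurassic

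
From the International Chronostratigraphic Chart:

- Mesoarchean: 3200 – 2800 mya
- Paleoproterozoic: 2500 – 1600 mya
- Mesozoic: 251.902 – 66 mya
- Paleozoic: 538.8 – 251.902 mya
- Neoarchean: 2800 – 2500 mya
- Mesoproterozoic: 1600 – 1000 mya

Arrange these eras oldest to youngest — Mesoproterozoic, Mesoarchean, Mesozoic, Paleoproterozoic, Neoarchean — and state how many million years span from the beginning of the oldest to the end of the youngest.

Start ages (Ma): Mesoarchean 3200, Neoarchean 2800, Paleoproterozoic 2500, Mesoproterozoic 1600, Mesozoic 251.902.
Ordered oldest to youngest: Mesoarchean, Neoarchean, Paleoproterozoic, Mesoproterozoic, Mesozoic.
Span = 3200 − 66 = 3134 Myr.

Mesoarchean → Neoarchean → Paleoproterozoic → Mesoproterozoic → Mesozoic; total span 3134 Myr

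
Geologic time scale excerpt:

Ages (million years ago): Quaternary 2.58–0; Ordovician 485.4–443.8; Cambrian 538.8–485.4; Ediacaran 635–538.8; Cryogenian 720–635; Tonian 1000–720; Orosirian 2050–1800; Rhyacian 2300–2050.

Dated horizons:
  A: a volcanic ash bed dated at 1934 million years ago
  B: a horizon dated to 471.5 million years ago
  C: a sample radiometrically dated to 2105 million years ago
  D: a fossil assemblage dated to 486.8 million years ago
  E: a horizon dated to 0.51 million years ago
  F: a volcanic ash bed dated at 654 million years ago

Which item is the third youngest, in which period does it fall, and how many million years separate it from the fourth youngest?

D, in the Cambrian; 167.2 million years to F

Smaller Ma means younger, so youngest first: E 0.51 < B 471.5 < D 486.8 < F 654 < A 1934 < C 2105.
Counting 3 along gives D (486.8 Ma); the excerpt puts that inside the Cambrian, 538.8–485.4 Ma.
Next in line is F (654 Ma), and 654 − 486.8 = 167.2 Myr.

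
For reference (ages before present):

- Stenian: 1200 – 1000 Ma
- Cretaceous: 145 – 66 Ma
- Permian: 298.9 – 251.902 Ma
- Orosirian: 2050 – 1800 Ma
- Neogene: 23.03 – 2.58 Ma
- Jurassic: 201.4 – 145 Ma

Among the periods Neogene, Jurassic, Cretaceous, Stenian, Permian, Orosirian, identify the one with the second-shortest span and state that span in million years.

Start − end for each: Neogene 23.03 − 2.58 = 20.45; Jurassic 201.4 − 145 = 56.4; Cretaceous 145 − 66 = 79; Stenian 1200 − 1000 = 200; Permian 298.9 − 251.902 = 46.998; Orosirian 2050 − 1800 = 250.
Ranking these from shortest: Neogene < Permian < Jurassic < Cretaceous < Stenian < Orosirian.
Position 2 in that ranking is Permian, which lasted 46.998 Myr.

Permian, 46.998 million years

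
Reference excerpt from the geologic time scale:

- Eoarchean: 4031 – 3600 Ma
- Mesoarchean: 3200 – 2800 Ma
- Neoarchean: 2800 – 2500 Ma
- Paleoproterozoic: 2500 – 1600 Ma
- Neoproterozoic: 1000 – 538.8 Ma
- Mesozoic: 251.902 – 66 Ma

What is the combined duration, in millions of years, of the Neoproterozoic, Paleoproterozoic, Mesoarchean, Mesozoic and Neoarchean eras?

Each duration: Neoproterozoic = 461.2; Paleoproterozoic = 900; Mesoarchean = 400; Mesozoic = 185.902; Neoarchean = 300.
Sum: 461.2 + 900 + 400 + 185.902 + 300 = 2247.102 Myr.

2247.102 million years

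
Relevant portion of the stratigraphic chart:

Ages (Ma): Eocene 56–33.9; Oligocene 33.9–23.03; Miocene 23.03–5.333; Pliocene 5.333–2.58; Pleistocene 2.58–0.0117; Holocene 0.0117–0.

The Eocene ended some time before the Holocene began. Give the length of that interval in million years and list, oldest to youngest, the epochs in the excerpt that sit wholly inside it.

End of Eocene = 33.9 Ma; start of Holocene = 0.0117 Ma.
Gap = 33.9 − 0.0117 = 33.8883 Myr.
Epochs wholly inside 33.9–0.0117 Ma: Oligocene (33.9–23.03), Miocene (23.03–5.333), Pliocene (5.333–2.58), Pleistocene (2.58–0.0117).

33.8883 million years; Oligocene, Miocene, Pliocene, Pleistocene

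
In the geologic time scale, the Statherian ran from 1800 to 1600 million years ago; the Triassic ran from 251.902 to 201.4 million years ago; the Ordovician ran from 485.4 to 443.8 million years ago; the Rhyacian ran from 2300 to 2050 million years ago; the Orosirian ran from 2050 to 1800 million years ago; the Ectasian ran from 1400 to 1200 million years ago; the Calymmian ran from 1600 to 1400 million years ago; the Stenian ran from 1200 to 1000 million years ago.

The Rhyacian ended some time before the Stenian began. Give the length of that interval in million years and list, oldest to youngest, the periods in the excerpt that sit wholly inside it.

The Rhyacian closes at 2050 Ma and the Stenian opens at 1200 Ma, so the interval is 2050 − 1200 = 850 Myr.
A period fits inside if it starts at or after 2050 Ma and ends at or before 1200 Ma; oldest first that gives Orosirian, Statherian, Calymmian, Ectasian.

850 million years; Orosirian, Statherian, Calymmian, Ectasian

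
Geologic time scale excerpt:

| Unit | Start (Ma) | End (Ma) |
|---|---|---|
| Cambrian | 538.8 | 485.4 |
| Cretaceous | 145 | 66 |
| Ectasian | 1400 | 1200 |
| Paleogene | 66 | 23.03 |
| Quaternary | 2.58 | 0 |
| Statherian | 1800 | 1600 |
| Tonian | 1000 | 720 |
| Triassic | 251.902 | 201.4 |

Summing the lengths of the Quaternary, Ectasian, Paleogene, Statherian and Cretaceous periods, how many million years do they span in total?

524.55 million years

Each duration: Quaternary = 2.58; Ectasian = 200; Paleogene = 42.97; Statherian = 200; Cretaceous = 79.
Sum: 2.58 + 200 + 42.97 + 200 + 79 = 524.55 Myr.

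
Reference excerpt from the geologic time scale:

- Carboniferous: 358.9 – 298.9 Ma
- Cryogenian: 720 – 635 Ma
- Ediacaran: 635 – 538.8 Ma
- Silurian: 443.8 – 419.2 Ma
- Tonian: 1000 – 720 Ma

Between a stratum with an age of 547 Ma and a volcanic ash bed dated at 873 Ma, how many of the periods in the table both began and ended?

The older date is 873 Ma and the younger is 547 Ma.
Periods with start < 873 and end > 547 Ma: Cryogenian (720–635).
That is 1 complete period.

1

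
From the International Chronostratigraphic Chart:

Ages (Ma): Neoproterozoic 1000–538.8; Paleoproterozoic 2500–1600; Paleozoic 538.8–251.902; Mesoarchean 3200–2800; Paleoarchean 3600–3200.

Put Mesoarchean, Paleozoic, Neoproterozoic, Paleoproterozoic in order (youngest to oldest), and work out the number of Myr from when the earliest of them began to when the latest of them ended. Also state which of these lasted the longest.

Start ages (Ma): Mesoarchean 3200, Paleoproterozoic 2500, Neoproterozoic 1000, Paleozoic 538.8.
Ordered youngest to oldest: Paleozoic, Neoproterozoic, Paleoproterozoic, Mesoarchean.
Span = 3200 − 251.902 = 2948.098 Myr.
Durations: Mesoarchean 400, Paleoproterozoic 900, Neoproterozoic 461.2, Paleozoic 286.898 → longest is Paleoproterozoic (900 Myr).

Paleozoic → Neoproterozoic → Paleoproterozoic → Mesoarchean; total span 2948.098 Myr; longest is Paleoproterozoic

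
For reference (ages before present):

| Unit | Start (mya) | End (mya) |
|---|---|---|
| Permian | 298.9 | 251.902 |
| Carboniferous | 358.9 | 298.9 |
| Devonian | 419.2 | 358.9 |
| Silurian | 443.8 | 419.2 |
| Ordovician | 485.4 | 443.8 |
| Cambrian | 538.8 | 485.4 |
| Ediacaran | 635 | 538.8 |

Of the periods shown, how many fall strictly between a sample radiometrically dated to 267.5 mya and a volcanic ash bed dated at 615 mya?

5

The older date is 615 Ma and the younger is 267.5 Ma.
Periods with start < 615 and end > 267.5 Ma: Cambrian (538.8–485.4), Ordovician (485.4–443.8), Silurian (443.8–419.2), Devonian (419.2–358.9), Carboniferous (358.9–298.9).
That is 5 complete periods.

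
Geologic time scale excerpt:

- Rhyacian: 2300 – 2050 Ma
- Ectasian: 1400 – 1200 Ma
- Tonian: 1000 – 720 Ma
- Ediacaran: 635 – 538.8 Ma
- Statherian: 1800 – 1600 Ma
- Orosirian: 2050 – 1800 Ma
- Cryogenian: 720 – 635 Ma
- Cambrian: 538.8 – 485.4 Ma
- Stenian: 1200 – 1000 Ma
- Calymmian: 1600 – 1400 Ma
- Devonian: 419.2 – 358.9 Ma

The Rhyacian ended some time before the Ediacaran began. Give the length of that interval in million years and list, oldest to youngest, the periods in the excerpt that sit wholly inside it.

1415 million years; Orosirian, Statherian, Calymmian, Ectasian, Stenian, Tonian, Cryogenian

End of Rhyacian = 2050 Ma; start of Ediacaran = 635 Ma.
Gap = 2050 − 635 = 1415 Myr.
Periods wholly inside 2050–635 Ma: Orosirian (2050–1800), Statherian (1800–1600), Calymmian (1600–1400), Ectasian (1400–1200), Stenian (1200–1000), Tonian (1000–720), Cryogenian (720–635).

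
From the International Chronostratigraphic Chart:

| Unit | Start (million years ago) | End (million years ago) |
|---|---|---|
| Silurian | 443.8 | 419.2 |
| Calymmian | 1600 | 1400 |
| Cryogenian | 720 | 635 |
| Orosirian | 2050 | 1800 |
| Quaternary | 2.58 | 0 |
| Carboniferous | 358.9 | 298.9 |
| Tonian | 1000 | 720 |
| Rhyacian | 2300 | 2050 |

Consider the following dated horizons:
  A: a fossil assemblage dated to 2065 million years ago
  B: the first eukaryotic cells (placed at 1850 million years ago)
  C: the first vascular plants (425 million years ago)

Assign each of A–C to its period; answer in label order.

A — Rhyacian; B — Orosirian; C — Silurian

Match each age against the start–end ranges in the excerpt: A = 2065 Ma → Rhyacian (2300–2050); B = 1850 Ma → Orosirian (2050–1800); C = 425 Ma → Silurian (443.8–419.2).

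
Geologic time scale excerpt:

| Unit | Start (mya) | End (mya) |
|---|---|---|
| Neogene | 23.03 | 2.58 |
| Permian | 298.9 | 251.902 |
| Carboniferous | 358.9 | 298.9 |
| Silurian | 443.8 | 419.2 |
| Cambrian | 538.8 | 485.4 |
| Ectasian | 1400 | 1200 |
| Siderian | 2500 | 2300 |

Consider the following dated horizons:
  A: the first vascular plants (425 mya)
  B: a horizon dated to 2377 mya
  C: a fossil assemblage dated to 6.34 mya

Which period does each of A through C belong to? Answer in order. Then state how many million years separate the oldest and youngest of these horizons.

Match each age against the start–end ranges in the excerpt: A = 425 Ma → Silurian (443.8–419.2); B = 2377 Ma → Siderian (2500–2300); C = 6.34 Ma → Neogene (23.03–2.58).
The largest age is 2377 Ma and the smallest is 6.34 Ma; their difference is 2370.66 Myr.

A — Silurian; B — Siderian; C — Neogene; span 2370.66 million years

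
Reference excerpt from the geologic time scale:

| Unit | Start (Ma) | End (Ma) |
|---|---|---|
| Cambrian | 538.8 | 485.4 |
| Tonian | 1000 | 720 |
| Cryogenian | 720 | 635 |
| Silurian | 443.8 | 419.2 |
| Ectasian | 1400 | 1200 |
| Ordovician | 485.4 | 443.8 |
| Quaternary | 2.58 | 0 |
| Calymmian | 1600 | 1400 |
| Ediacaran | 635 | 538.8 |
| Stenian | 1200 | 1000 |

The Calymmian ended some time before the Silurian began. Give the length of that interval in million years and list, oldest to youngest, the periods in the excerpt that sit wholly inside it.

End of Calymmian = 1400 Ma; start of Silurian = 443.8 Ma.
Gap = 1400 − 443.8 = 956.2 Myr.
Periods wholly inside 1400–443.8 Ma: Ectasian (1400–1200), Stenian (1200–1000), Tonian (1000–720), Cryogenian (720–635), Ediacaran (635–538.8), Cambrian (538.8–485.4), Ordovician (485.4–443.8).

956.2 million years; Ectasian, Stenian, Tonian, Cryogenian, Ediacaran, Cambrian, Ordovician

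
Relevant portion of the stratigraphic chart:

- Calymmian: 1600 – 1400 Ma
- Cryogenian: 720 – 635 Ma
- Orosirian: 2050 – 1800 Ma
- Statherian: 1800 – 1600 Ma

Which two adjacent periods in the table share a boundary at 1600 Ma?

The Statherian ends at 1600 Ma and the Calymmian begins at 1600 Ma, so they share that boundary.

Statherian and Calymmian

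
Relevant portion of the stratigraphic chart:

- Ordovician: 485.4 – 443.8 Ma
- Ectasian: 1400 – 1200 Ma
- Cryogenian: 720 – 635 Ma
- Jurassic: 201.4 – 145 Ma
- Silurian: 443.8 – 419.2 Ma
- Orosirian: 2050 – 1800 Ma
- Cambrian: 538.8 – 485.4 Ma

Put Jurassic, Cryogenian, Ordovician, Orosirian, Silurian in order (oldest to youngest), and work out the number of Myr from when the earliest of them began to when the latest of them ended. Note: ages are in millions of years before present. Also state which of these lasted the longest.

From the excerpt: Jurassic 201.4–145; Cryogenian 720–635; Ordovician 485.4–443.8; Orosirian 2050–1800; Silurian 443.8–419.2 (Ma).
Larger Ma is earlier, so the oldest is Orosirian and the youngest is Jurassic; oldest to youngest: Orosirian, Cryogenian, Ordovician, Silurian, Jurassic.
Oldest start 2050 minus youngest end 145 gives 1905 Myr overall.
Individual lengths (start − end): Orosirian 250; Ordovician 41.6; Jurassic 56.4; Silurian 24.6; Cryogenian 85. The largest is Orosirian at 250 Myr.

Orosirian, Cryogenian, Ordovician, Silurian, Jurassic; total span 1905 Myr; longest is Orosirian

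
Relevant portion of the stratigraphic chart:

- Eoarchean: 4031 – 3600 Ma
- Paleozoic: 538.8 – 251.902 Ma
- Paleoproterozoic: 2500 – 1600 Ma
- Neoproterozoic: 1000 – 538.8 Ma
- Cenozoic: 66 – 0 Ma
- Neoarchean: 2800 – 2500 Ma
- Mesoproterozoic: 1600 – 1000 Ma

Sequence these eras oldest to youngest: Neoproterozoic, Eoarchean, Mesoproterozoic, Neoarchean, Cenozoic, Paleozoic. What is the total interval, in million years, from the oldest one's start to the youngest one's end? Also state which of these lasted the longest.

Start ages (Ma): Eoarchean 4031, Neoarchean 2800, Mesoproterozoic 1600, Neoproterozoic 1000, Paleozoic 538.8, Cenozoic 66.
Ordered oldest to youngest: Eoarchean, Neoarchean, Mesoproterozoic, Neoproterozoic, Paleozoic, Cenozoic.
Span = 4031 − 0 = 4031 Myr.
Durations: Mesoproterozoic 600, Neoproterozoic 461.2, Eoarchean 431, Neoarchean 300, Paleozoic 286.898, Cenozoic 66 → longest is Mesoproterozoic (600 Myr).

Eoarchean, Neoarchean, Mesoproterozoic, Neoproterozoic, Paleozoic, Cenozoic; total span 4031 Myr; longest is Mesoproterozoic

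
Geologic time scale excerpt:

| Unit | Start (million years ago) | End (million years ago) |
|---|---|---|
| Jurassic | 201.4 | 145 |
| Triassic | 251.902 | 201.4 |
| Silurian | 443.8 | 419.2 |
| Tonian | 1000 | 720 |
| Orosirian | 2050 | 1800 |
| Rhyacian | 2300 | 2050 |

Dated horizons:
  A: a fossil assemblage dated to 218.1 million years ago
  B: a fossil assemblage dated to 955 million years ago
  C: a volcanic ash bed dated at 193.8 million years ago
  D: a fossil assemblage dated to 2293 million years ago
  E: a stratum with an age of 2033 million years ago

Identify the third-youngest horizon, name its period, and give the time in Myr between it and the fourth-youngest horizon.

Smaller Ma means younger, so youngest first: C 193.8 < A 218.1 < B 955 < E 2033 < D 2293.
Counting 3 along gives B (955 Ma); the excerpt puts that inside the Tonian, 1000–720 Ma.
Next in line is E (2033 Ma), and 2033 − 955 = 1078 Myr.

B, in the Tonian; 1078 million years to E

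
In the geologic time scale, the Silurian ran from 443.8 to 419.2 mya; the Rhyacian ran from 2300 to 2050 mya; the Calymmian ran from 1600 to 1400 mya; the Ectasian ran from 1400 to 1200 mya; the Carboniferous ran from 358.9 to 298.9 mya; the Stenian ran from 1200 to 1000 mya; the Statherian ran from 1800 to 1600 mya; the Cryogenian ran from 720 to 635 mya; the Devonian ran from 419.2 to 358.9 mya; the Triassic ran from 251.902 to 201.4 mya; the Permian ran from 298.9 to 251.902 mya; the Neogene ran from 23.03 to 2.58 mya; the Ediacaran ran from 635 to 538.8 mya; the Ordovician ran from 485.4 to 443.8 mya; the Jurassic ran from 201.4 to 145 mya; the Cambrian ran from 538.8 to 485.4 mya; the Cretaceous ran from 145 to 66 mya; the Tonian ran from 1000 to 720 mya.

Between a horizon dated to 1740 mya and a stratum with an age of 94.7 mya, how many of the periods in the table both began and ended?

14

The older date is 1740 Ma and the younger is 94.7 Ma.
Periods with start < 1740 and end > 94.7 Ma: Calymmian (1600–1400), Ectasian (1400–1200), Stenian (1200–1000), Tonian (1000–720), Cryogenian (720–635), Ediacaran (635–538.8), Cambrian (538.8–485.4), Ordovician (485.4–443.8), Silurian (443.8–419.2), Devonian (419.2–358.9), Carboniferous (358.9–298.9), Permian (298.9–251.902), Triassic (251.902–201.4), Jurassic (201.4–145).
That is 14 complete periods.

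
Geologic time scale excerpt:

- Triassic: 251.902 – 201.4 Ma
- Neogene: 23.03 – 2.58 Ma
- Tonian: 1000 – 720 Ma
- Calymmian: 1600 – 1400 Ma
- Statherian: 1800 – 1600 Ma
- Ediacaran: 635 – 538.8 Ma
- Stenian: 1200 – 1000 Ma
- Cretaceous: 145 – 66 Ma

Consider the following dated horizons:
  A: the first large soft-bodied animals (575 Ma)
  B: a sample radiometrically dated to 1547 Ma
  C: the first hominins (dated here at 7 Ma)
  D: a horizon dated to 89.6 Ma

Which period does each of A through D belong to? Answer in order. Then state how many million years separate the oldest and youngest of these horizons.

A — Ediacaran; B — Calymmian; C — Neogene; D — Cretaceous; span 1540 million years

A: 575 Ma lies in 635–538.8 Ma, so Ediacaran.
B: 1547 Ma lies in 1600–1400 Ma, so Calymmian.
C: 7 Ma lies in 23.03–2.58 Ma, so Neogene.
D: 89.6 Ma lies in 145–66 Ma, so Cretaceous.
Oldest = 1547 Ma, youngest = 7 Ma → span 1540 Myr.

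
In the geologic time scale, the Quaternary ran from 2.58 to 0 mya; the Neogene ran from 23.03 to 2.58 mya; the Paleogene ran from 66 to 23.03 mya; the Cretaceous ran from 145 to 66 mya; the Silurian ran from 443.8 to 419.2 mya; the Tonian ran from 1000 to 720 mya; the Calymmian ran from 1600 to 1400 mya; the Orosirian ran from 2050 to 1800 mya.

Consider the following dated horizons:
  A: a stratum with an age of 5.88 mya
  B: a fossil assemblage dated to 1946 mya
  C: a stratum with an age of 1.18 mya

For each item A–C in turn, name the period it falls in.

A — Neogene; B — Orosirian; C — Quaternary

A: 5.88 Ma lies in 23.03–2.58 Ma, so Neogene.
B: 1946 Ma lies in 2050–1800 Ma, so Orosirian.
C: 1.18 Ma lies in 2.58–0 Ma, so Quaternary.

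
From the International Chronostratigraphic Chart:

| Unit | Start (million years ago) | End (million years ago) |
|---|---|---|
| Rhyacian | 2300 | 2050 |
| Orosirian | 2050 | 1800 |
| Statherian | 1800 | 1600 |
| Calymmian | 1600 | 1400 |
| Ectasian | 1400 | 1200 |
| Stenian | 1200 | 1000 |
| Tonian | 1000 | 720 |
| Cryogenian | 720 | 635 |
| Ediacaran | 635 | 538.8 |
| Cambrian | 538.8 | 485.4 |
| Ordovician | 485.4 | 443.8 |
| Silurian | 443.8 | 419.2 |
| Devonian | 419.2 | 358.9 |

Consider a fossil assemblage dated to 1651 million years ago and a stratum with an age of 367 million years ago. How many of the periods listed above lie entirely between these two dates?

9

The older date is 1651 Ma and the younger is 367 Ma.
Periods with start < 1651 and end > 367 Ma: Calymmian (1600–1400), Ectasian (1400–1200), Stenian (1200–1000), Tonian (1000–720), Cryogenian (720–635), Ediacaran (635–538.8), Cambrian (538.8–485.4), Ordovician (485.4–443.8), Silurian (443.8–419.2).
That is 9 complete periods.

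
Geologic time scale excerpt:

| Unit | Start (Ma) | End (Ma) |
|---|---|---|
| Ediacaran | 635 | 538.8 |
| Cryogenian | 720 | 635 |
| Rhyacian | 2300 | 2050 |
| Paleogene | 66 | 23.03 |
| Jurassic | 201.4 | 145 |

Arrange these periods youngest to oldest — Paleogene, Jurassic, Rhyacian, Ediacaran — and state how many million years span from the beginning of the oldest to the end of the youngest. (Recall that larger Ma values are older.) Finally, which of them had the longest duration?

From the excerpt: Paleogene 66–23.03; Jurassic 201.4–145; Rhyacian 2300–2050; Ediacaran 635–538.8 (Ma).
Larger Ma is earlier, so the oldest is Rhyacian and the youngest is Paleogene; youngest to oldest: Paleogene, Jurassic, Ediacaran, Rhyacian.
Oldest start 2300 minus youngest end 23.03 gives 2276.97 Myr overall.
Individual lengths (start − end): Ediacaran 96.2; Paleogene 42.97; Jurassic 56.4; Rhyacian 250. The largest is Rhyacian at 250 Myr.

Paleogene → Jurassic → Ediacaran → Rhyacian; total span 2276.97 Myr; longest is Rhyacian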